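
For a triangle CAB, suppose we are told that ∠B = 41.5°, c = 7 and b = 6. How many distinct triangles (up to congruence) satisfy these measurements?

2

c·sin B = 7·sin(41.5°) ≈ 4.638.
Since c sin B < b < c (4.638 < 6 < 7), two triangles exist.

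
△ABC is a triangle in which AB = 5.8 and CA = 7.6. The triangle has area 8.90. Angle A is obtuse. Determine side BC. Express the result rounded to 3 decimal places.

From area = ½·CA·AB·sin A, we get sin A = 2·area/(CA·AB) ≈ 0.40381.
Taking the obtuse solution, ∠A ≈ 2.726 rad.
Law of cosines then gives BC ≈ 13.117.

13.117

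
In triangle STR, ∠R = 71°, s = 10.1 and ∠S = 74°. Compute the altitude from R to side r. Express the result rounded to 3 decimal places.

The third angle is ∠T = 180° − ∠R − ∠S = 35.00°.
Law of sines: t = s·sin T/sin S ≈ 6.0266.
Law of sines: r = s·sin R/sin S ≈ 9.9346.
Area = ½·s·t·sin R ≈ 28.776.
The altitude from R has length 2·area/r ≈ 5.7931.

h_R ≈ 5.793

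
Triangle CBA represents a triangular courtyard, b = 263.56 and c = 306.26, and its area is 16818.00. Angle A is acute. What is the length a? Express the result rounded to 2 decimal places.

128.48

From area = ½·c·b·sin A, we get sin A = 2·area/(c·b) ≈ 0.41671.
Taking the acute solution, ∠A ≈ 24.63°.
Law of cosines then gives a ≈ 128.48.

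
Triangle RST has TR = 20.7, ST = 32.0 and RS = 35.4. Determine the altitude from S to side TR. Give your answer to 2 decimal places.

h_S ≈ 31.64

Semiperimeter s = (32 + 20.7 + 35.4)/2 = 44.05.
Heron's formula: area = √(44.05·12.05·23.35·8.65) ≈ 327.43.
The altitude from S has length 2·area/TR ≈ 31.636.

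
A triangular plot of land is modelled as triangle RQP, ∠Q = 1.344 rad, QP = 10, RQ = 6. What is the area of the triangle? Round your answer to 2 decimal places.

Area = ½·RQ·QP·sin Q ≈ 29.232.

area ≈ 29.23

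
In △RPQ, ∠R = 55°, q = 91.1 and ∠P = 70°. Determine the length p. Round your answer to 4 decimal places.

The third angle is ∠Q = 180° − ∠R − ∠P = 55.00°.
Law of sines: p = q·sin P/sin Q ≈ 104.51.

104.5056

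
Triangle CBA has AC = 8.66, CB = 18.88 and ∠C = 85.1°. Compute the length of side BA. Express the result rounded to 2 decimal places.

By the law of cosines, BA² = AC² + CB² − 2·AC·CB·cos C = 403.52, so BA ≈ 20.088.

20.09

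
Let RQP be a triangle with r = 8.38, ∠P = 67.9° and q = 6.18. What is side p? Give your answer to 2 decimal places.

8.33

By the law of cosines, p² = r² + q² − 2·r·q·cos P = 69.449, so p ≈ 8.3336.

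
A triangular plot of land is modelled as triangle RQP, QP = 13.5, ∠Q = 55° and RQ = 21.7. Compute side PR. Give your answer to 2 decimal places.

By the law of cosines, PR² = RQ² + QP² − 2·RQ·QP·cos Q = 317.08, so PR ≈ 17.807.

17.81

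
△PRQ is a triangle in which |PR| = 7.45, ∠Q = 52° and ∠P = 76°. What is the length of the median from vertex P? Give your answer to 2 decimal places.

The third angle is ∠R = 180° − ∠Q − ∠P = 52.00°.
Law of sines: |RQ| = |PR|·sin P/sin Q ≈ 9.1734.
Law of sines: |QP| = |PR|·sin R/sin Q ≈ 7.45.
Median from P: ½√(2·|QP|² + 2·|PR|² − |RQ|²) ≈ 5.8707.

5.87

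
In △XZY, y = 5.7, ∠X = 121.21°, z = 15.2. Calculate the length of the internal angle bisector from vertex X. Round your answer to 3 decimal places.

4.069

By the law of cosines, x² = z² + y² − 2·z·y·cos X = 353.32, so x ≈ 18.797.
The bisector from X has length 2·z·y·cos(∠X/2)/(z+y) ≈ 4.0694.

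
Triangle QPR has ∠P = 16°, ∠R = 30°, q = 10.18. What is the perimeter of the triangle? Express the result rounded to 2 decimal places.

The third angle is ∠Q = 180° − ∠P − ∠R = 134.00°.
Law of sines: p = q·sin P/sin Q ≈ 3.9008.
Law of sines: r = q·sin R/sin Q ≈ 7.0759.
Semiperimeter s = (10.18+3.9008+7.0759)/2 = 10.578.
Perimeter = 10.18 + 3.9008 + 7.0759 = 21.157.

21.16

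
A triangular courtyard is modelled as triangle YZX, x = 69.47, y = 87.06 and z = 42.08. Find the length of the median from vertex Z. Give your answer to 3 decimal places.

m_Z ≈ 75.895

Median from Z: ½√(2·x² + 2·y² − z²) ≈ 75.895.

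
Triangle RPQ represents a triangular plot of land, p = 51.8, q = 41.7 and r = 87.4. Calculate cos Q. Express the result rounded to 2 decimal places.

0.95

By the law of cosines, cos Q = (r² + p² − q²) / (2·r·p) ≈ 0.94792, so ∠Q ≈ 18.57°.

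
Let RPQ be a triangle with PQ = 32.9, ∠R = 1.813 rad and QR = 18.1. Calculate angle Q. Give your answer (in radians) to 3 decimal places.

0.765

Law of sines: sin P = QR·sin R/PQ ≈ 0.53409.
Since PQ ≥ QR, only the acute value applies: ∠P ≈ 0.563 rad.
Then ∠Q = π − ∠R − ∠P ≈ 0.765 rad.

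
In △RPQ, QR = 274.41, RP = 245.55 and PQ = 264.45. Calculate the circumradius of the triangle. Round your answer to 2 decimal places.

By the law of cosines, cos R = (QR² + RP² − PQ²) / (2·QR·RP) ≈ 0.48724, so ∠R ≈ 60.84°.
Circumradius = PQ/(2 sin R) ≈ 151.41.

151.41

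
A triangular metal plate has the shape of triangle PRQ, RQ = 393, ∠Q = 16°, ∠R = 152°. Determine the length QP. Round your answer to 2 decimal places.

The third angle is ∠P = 180° − ∠R − ∠Q = 12.00°.
Law of sines: QP = RQ·sin R/sin P ≈ 887.41.

887.41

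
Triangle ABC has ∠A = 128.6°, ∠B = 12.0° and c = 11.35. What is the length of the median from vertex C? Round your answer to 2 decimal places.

m_C ≈ 8.51

The third angle is ∠C = 180° − ∠A − ∠B = 39.40°.
Law of sines: a = c·sin A/sin C ≈ 13.975.
Law of sines: b = c·sin B/sin C ≈ 3.7178.
Median from C: ½√(2·a² + 2·b² − c²) ≈ 8.5061.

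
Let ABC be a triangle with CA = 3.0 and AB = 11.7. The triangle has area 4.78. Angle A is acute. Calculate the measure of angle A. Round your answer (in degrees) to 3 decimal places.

15.805

From area = ½·CA·AB·sin A, we get sin A = 2·area/(CA·AB) ≈ 0.27236.
Taking the acute solution, ∠A ≈ 15.81°.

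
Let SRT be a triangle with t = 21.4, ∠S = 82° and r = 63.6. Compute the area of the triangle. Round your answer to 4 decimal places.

673.8972

Area = ½·r·t·sin S ≈ 673.9.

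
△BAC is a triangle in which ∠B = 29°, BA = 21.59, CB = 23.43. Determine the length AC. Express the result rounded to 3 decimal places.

By the law of cosines, AC² = CB² + BA² − 2·CB·BA·cos B = 130.23, so AC ≈ 11.412.

11.412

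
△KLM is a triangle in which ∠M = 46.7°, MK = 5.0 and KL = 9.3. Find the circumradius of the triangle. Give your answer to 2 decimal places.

Law of sines: sin L = MK·sin M/KL ≈ 0.39128.
Since KL ≥ MK, only the acute value applies: ∠L ≈ 23.03°.
Then ∠K = 180° − ∠M − ∠L ≈ 110.27°.
Law of sines gives LM = KL·sin K/sin M ≈ 11.988.
Circumradius = KL/(2 sin M) ≈ 6.3894.

6.39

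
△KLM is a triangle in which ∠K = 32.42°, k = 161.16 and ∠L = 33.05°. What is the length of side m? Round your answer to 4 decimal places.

The third angle is ∠M = 180° − ∠K − ∠L = 114.53°.
Law of sines: m = k·sin M/sin K ≈ 273.47.

273.4722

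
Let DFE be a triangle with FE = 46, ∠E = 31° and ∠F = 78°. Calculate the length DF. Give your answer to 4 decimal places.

The third angle is ∠D = 180° − ∠F − ∠E = 71.00°.
Law of sines: DF = FE·sin E/sin D ≈ 25.057.

25.0569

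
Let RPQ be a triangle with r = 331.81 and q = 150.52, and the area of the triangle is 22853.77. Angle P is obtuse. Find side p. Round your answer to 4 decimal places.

415.9504

From area = ½·q·r·sin P, we get sin P = 2·area/(q·r) ≈ 0.91518.
Taking the obtuse solution, ∠P ≈ 113.77°.
Law of cosines then gives p ≈ 415.95.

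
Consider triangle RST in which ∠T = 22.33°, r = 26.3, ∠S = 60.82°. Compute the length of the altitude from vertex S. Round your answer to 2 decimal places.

The third angle is ∠R = 180° − ∠S − ∠T = 96.85°.
Law of sines: s = r·sin S/sin R ≈ 23.127.
Law of sines: t = r·sin T/sin R ≈ 10.064.
Area = ½·r·s·sin T ≈ 115.55.
The altitude from S has length 2·area/s ≈ 9.9924.

9.99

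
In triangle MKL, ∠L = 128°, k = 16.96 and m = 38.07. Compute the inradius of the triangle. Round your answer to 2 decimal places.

By the law of cosines, l² = m² + k² − 2·m·k·cos L = 2532, so l ≈ 50.319.
Area = ½·m·k·sin L ≈ 254.4.
Semiperimeter s = (38.07+16.96+50.319)/2 = 52.674.
Inradius = area/s = 254.4/52.674 ≈ 4.8296.

r ≈ 4.83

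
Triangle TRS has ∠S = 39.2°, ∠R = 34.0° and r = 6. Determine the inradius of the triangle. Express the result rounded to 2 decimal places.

1.69

The third angle is ∠T = 180° − ∠R − ∠S = 106.80°.
Law of sines: t = r·sin T/sin R ≈ 10.272.
Law of sines: s = r·sin S/sin R ≈ 6.7815.
Area = ½·r·t·sin S ≈ 19.476.
Semiperimeter p = (10.272+6+6.7815)/2 = 11.527.
Inradius = area/p = 19.476/11.527 ≈ 1.6897.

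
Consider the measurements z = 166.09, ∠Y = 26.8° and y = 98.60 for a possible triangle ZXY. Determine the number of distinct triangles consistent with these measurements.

2

z·sin Y = 166.09·sin(26.8°) ≈ 74.89.
Since z sin Y < y < z (74.89 < 98.60 < 166.09), two triangles exist.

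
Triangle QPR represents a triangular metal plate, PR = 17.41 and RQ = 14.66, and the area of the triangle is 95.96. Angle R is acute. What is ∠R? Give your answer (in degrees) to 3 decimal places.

48.759

From area = ½·PR·RQ·sin R, we get sin R = 2·area/(PR·RQ) ≈ 0.75195.
Taking the acute solution, ∠R ≈ 48.76°.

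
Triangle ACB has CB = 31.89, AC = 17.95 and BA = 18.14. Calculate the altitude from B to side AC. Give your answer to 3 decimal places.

Semiperimeter s = (31.89 + 18.14 + 17.95)/2 = 33.99.
Heron's formula: area = √(33.99·2.1·15.85·16.04) ≈ 134.71.
The altitude from B has length 2·area/AC ≈ 15.01.

15.010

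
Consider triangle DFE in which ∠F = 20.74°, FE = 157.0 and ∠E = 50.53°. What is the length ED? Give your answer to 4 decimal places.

58.7071

The third angle is ∠D = 180° − ∠F − ∠E = 108.73°.
Law of sines: ED = FE·sin F/sin D ≈ 58.707.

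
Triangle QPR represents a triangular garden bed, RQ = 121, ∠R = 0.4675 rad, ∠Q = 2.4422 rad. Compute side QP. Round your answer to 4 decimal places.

237.2700

The third angle is ∠P = π − ∠R − ∠Q = 0.2319 rad.
Law of sines: QP = RQ·sin R/sin P ≈ 237.27.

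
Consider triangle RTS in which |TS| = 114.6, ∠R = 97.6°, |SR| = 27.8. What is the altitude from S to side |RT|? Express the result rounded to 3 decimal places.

h_S ≈ 27.556

Law of sines: sin T = |SR|·sin R/|TS| ≈ 0.24045.
Since |TS| ≥ |SR|, only the acute value applies: ∠T ≈ 13.91°.
Then ∠S = 180° − ∠R − ∠T ≈ 68.49°.
Law of sines gives |RT| = |TS|·sin S/sin R ≈ 107.56.
Area = ½·|TS|·|SR|·sin S ≈ 1482.
The altitude from S has length 2·area/|RT| ≈ 27.556.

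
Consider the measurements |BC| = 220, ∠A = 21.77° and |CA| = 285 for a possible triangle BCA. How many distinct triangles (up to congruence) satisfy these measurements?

|CA|·sin A = 285·sin(21.77°) ≈ 105.7.
Since |CA| sin A < |BC| < |CA| (105.7 < 220 < 285), two triangles exist.

2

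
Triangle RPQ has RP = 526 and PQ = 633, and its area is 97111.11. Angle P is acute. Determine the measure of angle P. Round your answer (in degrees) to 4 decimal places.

35.6846

From area = ½·RP·PQ·sin P, we get sin P = 2·area/(RP·PQ) ≈ 0.58332.
Taking the acute solution, ∠P ≈ 35.68°.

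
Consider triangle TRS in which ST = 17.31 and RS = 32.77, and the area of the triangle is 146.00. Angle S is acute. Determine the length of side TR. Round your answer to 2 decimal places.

20.02

From area = ½·RS·ST·sin S, we get sin S = 2·area/(RS·ST) ≈ 0.51477.
Taking the acute solution, ∠S ≈ 30.98°.
Law of cosines then gives TR ≈ 20.022.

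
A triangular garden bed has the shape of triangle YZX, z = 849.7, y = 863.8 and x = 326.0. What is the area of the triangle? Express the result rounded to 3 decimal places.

Semiperimeter s = (863.8 + 849.7 + 326)/2 = 1019.8.
Heron's formula: area = √(1019.8·155.95·170.05·693.75) ≈ 1.3697e+05.

area ≈ 136971.232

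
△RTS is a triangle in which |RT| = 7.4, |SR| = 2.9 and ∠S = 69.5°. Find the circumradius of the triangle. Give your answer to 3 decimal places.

Law of sines: sin T = |SR|·sin S/|RT| ≈ 0.36707.
Since |RT| ≥ |SR|, only the acute value applies: ∠T ≈ 21.54°.
Then ∠R = 180° − ∠S − ∠T ≈ 88.96°.
Law of sines gives |TS| = |RT|·sin R/sin S ≈ 7.899.
Circumradius = |RT|/(2 sin S) ≈ 3.9502.

3.950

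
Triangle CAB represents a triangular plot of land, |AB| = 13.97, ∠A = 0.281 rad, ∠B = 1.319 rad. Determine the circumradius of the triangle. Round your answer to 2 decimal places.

The third angle is ∠C = π − ∠A − ∠B = 1.542 rad.
Law of sines: |BC| = |AB|·sin A/sin C ≈ 3.8758.
Law of sines: |CA| = |AB|·sin B/sin C ≈ 13.535.
Circumradius = |AB|/(2 sin C) ≈ 6.988.

6.99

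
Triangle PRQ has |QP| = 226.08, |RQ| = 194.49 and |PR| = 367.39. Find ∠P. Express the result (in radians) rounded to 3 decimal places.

∠P ≈ 0.468 rad

By the law of cosines, cos P = (|QP|² + |PR|² − |RQ|²) / (2·|QP|·|PR|) ≈ 0.89250, so ∠P ≈ 0.4679 rad.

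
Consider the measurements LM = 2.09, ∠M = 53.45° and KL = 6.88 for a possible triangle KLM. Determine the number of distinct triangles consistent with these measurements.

LM·sin M = 2.09·sin(53.45°) ≈ 1.679.
Since KL ≥ LM, exactly one triangle exists.

1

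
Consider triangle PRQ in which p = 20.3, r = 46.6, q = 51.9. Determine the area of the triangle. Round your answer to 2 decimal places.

472.19

Semiperimeter s = (20.3 + 46.6 + 51.9)/2 = 59.4.
Heron's formula: area = √(59.4·39.1·12.8·7.5) ≈ 472.19.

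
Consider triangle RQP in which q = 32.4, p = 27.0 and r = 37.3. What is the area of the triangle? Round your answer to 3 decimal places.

area ≈ 426.539

Semiperimeter s = (37.3 + 32.4 + 27)/2 = 48.35.
Heron's formula: area = √(48.35·11.05·15.95·21.35) ≈ 426.54.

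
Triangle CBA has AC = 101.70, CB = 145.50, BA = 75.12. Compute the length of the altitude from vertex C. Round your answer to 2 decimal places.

Semiperimeter s = (75.12 + 101.7 + 145.5)/2 = 161.16.
Heron's formula: area = √(161.16·86.04·59.46·15.66) ≈ 3593.2.
The altitude from C has length 2·area/BA ≈ 95.667.

95.67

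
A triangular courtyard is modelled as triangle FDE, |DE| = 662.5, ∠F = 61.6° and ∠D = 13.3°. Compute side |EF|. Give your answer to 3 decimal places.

173.260

The third angle is ∠E = 180° − ∠F − ∠D = 105.10°.
Law of sines: |EF| = |DE|·sin D/sin F ≈ 173.26.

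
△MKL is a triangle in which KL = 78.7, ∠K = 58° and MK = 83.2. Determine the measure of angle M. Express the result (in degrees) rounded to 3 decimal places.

By the law of cosines, LM² = MK² + KL² − 2·MK·KL·cos K = 6176.3, so LM ≈ 78.589.
Law of cosines again: cos M = (LM² + MK² − KL²)/(2·LM·MK) ≈ 0.52800, so ∠M ≈ 58.13°.

58.129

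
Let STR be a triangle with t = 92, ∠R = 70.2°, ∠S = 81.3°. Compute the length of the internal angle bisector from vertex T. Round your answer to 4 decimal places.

The third angle is ∠T = 180° − ∠R − ∠S = 28.50°.
Law of sines: s = t·sin S/sin T ≈ 190.59.
Law of sines: r = t·sin R/sin T ≈ 181.41.
The bisector from T has length 2·r·s·cos(∠T/2)/(r+s) ≈ 180.17.

180.1666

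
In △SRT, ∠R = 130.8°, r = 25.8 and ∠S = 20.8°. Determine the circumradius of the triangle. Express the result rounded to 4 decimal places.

17.0411

The third angle is ∠T = 180° − ∠S − ∠R = 28.40°.
Law of sines: s = r·sin S/sin R ≈ 12.103.
Law of sines: t = r·sin T/sin R ≈ 16.21.
Circumradius = r/(2 sin R) ≈ 17.041.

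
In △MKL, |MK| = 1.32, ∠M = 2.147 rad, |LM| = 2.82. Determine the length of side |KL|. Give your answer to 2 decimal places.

By the law of cosines, |KL|² = |LM|² + |MK|² − 2·|LM|·|MK|·cos M = 13.751, so |KL| ≈ 3.7082.

3.71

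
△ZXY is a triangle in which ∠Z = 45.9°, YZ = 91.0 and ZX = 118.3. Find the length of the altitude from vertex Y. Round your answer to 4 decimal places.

h_Y ≈ 65.3495

By the law of cosines, XY² = YZ² + ZX² − 2·YZ·ZX·cos Z = 7292.5, so XY ≈ 85.396.
Area = ½·YZ·ZX·sin Z ≈ 3865.4.
The altitude from Y has length 2·area/ZX ≈ 65.349.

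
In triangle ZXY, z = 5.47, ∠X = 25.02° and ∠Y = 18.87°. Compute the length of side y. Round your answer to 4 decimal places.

2.5518

The third angle is ∠Z = 180° − ∠X − ∠Y = 136.11°.
Law of sines: y = z·sin Y/sin Z ≈ 2.5518.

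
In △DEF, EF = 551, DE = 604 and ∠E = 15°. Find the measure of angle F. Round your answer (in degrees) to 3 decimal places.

∠F ≈ 101.716°

By the law of cosines, FD² = DE² + EF² − 2·DE·EF·cos E = 25489, so FD ≈ 159.65.
Law of cosines again: cos F = (EF² + FD² − DE²)/(2·EF·FD) ≈ -0.20306, so ∠F ≈ 101.72°.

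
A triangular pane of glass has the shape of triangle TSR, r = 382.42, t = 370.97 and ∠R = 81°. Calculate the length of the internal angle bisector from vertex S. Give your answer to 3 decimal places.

Law of sines: sin T = t·sin R/r ≈ 0.95812.
Since r ≥ t, only the acute value applies: ∠T ≈ 73.36°.
Then ∠S = 180° − ∠R − ∠T ≈ 25.64°.
Law of sines gives s = r·sin S/sin R ≈ 167.55.
The bisector from S has length 2·r·t·cos(∠S/2)/(r+t) ≈ 367.22.

367.219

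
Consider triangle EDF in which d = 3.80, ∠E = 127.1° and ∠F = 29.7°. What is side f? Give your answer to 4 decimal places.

4.7792

The third angle is ∠D = 180° − ∠F − ∠E = 23.20°.
Law of sines: f = d·sin F/sin D ≈ 4.7792.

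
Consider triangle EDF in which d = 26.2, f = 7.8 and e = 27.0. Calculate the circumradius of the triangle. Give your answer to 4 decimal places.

By the law of cosines, cos E = (d² + f² − e²) / (2·d·f) ≈ 0.04472, so ∠E ≈ 87.44°.
Circumradius = e/(2 sin E) ≈ 13.514.

R ≈ 13.5135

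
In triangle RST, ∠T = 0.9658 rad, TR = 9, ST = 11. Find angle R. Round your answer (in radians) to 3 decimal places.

By the law of cosines, RS² = ST² + TR² − 2·ST·TR·cos T = 89.386, so RS ≈ 9.4544.
Law of cosines again: cos R = (TR² + RS² − ST²)/(2·TR·RS) ≈ 0.29020, so ∠R ≈ 1.2764 rad.

∠R ≈ 1.276 rad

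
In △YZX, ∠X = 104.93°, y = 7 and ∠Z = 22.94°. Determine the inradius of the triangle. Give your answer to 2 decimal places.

The third angle is ∠Y = 180° − ∠Z − ∠X = 52.13°.
Law of sines: z = y·sin Z/sin Y ≈ 3.4562.
Law of sines: x = y·sin X/sin Y ≈ 8.5681.
Area = ½·y·z·sin X ≈ 11.688.
Semiperimeter s = (7+3.4562+8.5681)/2 = 9.5122.
Inradius = area/s = 11.688/9.5122 ≈ 1.2288.

r ≈ 1.23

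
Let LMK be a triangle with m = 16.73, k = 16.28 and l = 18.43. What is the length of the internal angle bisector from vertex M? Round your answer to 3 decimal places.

t_M ≈ 15.177

By the law of cosines, cos M = (k² + l² − m²) / (2·k·l) ≈ 0.54128, so ∠M ≈ 57.23°.
The bisector from M has length 2·k·l·cos(∠M/2)/(k+l) ≈ 15.177.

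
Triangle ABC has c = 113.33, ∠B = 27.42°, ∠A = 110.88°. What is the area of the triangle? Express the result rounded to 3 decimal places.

4153.615

The third angle is ∠C = 180° − ∠A − ∠B = 41.70°.
Law of sines: a = c·sin A/sin C ≈ 159.17.
Law of sines: b = c·sin B/sin C ≈ 78.453.
Area = ½·c·a·sin B ≈ 4153.6.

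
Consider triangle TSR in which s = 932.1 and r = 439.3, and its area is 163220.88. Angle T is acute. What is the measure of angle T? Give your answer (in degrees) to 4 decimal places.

∠T ≈ 52.8661°

From area = ½·s·r·sin T, we get sin T = 2·area/(s·r) ≈ 0.79723.
Taking the acute solution, ∠T ≈ 52.87°.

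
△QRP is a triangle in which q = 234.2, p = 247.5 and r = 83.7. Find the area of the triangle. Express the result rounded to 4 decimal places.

9800.1256

Semiperimeter s = (234.2 + 83.7 + 247.5)/2 = 282.7.
Heron's formula: area = √(282.7·48.5·199·35.2) ≈ 9800.1.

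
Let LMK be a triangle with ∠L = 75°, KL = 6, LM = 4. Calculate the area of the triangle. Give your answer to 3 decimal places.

Area = ½·KL·LM·sin L ≈ 11.591.

11.591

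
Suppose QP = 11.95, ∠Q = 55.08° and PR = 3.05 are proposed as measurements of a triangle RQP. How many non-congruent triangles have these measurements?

0

QP·sin Q = 11.95·sin(55.08°) ≈ 9.798.
Since PR = 3.05 < 9.798 = QP sin Q, no triangle exists.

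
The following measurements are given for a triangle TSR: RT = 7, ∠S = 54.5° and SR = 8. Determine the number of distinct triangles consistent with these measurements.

2

SR·sin S = 8·sin(54.5°) ≈ 6.513.
Since SR sin S < RT < SR (6.513 < 7 < 8), two triangles exist.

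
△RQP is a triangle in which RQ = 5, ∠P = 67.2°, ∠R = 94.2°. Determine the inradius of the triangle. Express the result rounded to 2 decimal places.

The third angle is ∠Q = 180° − ∠P − ∠R = 18.60°.
Law of sines: QP = RQ·sin R/sin P ≈ 5.4092.
Law of sines: PR = RQ·sin Q/sin P ≈ 1.73.
Area = ½·RQ·QP·sin Q ≈ 4.3133.
Semiperimeter s = (5.4092+1.73+5)/2 = 6.0696.
Inradius = area/s = 4.3133/6.0696 ≈ 0.71064.

0.71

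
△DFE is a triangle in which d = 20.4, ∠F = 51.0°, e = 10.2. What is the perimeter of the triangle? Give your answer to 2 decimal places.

By the law of cosines, f² = e² + d² − 2·e·d·cos F = 258.3, so f ≈ 16.072.
Semiperimeter s = (20.4+16.072+10.2)/2 = 23.336.
Perimeter = 20.4 + 16.072 + 10.2 = 46.672.

perimeter ≈ 46.67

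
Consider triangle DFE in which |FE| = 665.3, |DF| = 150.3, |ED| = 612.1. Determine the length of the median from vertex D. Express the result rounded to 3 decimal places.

Median from D: ½√(2·|ED|² + 2·|DF|² − |FE|²) ≈ 296.6.

296.601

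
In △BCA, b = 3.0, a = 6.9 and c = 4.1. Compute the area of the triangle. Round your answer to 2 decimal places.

Semiperimeter s = (3 + 4.1 + 6.9)/2 = 7.
Heron's formula: area = √(7·4·2.9·0.1) ≈ 2.8496.

area ≈ 2.85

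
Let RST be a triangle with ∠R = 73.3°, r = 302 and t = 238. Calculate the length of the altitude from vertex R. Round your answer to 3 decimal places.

Law of sines: sin T = t·sin R/r ≈ 0.75484.
Since r ≥ t, only the acute value applies: ∠T ≈ 49.01°.
Then ∠S = 180° − ∠R − ∠T ≈ 57.69°.
Law of sines gives s = r·sin S/sin R ≈ 266.48.
Area = ½·r·t·sin S ≈ 30373.
The altitude from R has length 2·area/r ≈ 201.15.

201.147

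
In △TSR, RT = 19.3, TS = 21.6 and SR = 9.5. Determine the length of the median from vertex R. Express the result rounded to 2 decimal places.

m_R ≈ 10.71

Median from R: ½√(2·SR² + 2·RT² − TS²) ≈ 10.711.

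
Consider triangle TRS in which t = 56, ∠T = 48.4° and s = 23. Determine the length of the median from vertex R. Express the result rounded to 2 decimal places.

25.64

Law of sines: sin S = s·sin T/t ≈ 0.30713.
Since t ≥ s, only the acute value applies: ∠S ≈ 17.89°.
Then ∠R = 180° − ∠T − ∠S ≈ 113.71°.
Law of sines gives r = t·sin R/sin T ≈ 68.564.
Median from R: ½√(2·s² + 2·t² − r²) ≈ 25.637.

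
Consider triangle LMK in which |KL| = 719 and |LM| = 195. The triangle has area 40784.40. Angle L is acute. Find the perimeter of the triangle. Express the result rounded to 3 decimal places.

From area = ½·|KL|·|LM|·sin L, we get sin L = 2·area/(|KL|·|LM|) ≈ 0.58178.
Taking the acute solution, ∠L ≈ 35.58°.
Law of cosines then gives |MK| ≈ 571.77.
Perimeter = 571.77 + 719 + 195 = 1485.8.

perimeter ≈ 1485.766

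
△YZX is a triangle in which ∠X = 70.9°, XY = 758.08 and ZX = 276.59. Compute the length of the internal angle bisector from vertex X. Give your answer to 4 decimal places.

330.1686

By the law of cosines, YZ² = ZX² + XY² − 2·ZX·XY·cos X = 5.1397e+05, so YZ ≈ 716.91.
The bisector from X has length 2·ZX·XY·cos(∠X/2)/(ZX+XY) ≈ 330.17.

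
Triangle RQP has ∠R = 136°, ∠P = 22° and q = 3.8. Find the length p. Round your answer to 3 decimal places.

3.800

The third angle is ∠Q = 180° − ∠P − ∠R = 22.00°.
Law of sines: p = q·sin P/sin Q ≈ 3.8.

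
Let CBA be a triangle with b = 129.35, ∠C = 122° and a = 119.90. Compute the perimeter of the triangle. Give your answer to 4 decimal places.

By the law of cosines, c² = b² + a² − 2·b·a·cos C = 47545, so c ≈ 218.05.
Semiperimeter s = (218.05+129.35+119.9)/2 = 233.65.
Perimeter = 218.05 + 129.35 + 119.9 = 467.3.

467.2971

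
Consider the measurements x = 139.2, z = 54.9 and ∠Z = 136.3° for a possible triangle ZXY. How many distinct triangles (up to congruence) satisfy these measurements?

x·sin Z = 139.2·sin(136.3°) ≈ 96.17.
Since ∠Z is not acute, a triangle exists only if z > x; here z ≤ x, so there is no triangle.

0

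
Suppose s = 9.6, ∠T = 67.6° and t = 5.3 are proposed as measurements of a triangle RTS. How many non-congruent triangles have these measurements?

s·sin T = 9.6·sin(67.6°) ≈ 8.876.
Since t = 5.3 < 8.876 = s sin T, no triangle exists.

0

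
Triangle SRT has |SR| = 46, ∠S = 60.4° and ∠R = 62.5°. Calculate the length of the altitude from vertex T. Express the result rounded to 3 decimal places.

The third angle is ∠T = 180° − ∠S − ∠R = 57.10°.
Law of sines: |RT| = |SR|·sin S/sin T ≈ 47.637.
Law of sines: |TS| = |SR|·sin R/sin T ≈ 48.596.
Area = ½·|SR|·|RT|·sin R ≈ 971.85.
The altitude from T has length 2·area/|SR| ≈ 42.254.

h_T ≈ 42.254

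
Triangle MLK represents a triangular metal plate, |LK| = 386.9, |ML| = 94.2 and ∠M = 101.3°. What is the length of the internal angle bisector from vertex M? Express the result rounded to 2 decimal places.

t_M ≈ 94.53

Law of sines: sin K = |ML|·sin M/|LK| ≈ 0.23875.
Since |LK| ≥ |ML|, only the acute value applies: ∠K ≈ 13.81°.
Then ∠L = 180° − ∠M − ∠K ≈ 64.89°.
Law of sines gives |KM| = |LK|·sin L/sin M ≈ 357.25.
The bisector from M has length 2·|KM|·|ML|·cos(∠M/2)/(|KM|+|ML|) ≈ 94.53.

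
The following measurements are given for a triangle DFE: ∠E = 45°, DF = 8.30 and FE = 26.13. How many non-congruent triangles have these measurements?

FE·sin E = 26.13·sin(45°) ≈ 18.48.
Since DF = 8.30 < 18.48 = FE sin E, no triangle exists.

0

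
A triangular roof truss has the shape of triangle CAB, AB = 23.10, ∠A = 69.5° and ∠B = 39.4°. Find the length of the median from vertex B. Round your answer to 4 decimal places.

The third angle is ∠C = 180° − ∠A − ∠B = 71.10°.
Law of sines: BC = AB·sin A/sin C ≈ 22.87.
Law of sines: CA = AB·sin B/sin C ≈ 15.498.
Median from B: ½√(2·AB² + 2·BC² − CA²) ≈ 21.64.

m_B ≈ 21.6398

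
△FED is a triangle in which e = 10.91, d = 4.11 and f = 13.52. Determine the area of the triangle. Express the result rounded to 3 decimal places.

Semiperimeter s = (13.52 + 10.91 + 4.11)/2 = 14.27.
Heron's formula: area = √(14.27·0.75·3.36·10.16) ≈ 19.114.

19.114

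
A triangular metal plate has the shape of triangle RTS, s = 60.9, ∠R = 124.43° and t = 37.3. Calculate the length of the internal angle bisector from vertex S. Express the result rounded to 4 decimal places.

By the law of cosines, r² = t² + s² − 2·t·s·cos R = 7668.8, so r ≈ 87.572.
Law of cosines again: cos S = (r² + t² − s²)/(2·r·t) ≈ 0.81913, so ∠S ≈ 35.00°.
The bisector from S has length 2·r·t·cos(∠S/2)/(r+t) ≈ 49.895.

49.8948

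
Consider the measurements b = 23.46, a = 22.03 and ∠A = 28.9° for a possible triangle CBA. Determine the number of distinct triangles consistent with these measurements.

2

b·sin A = 23.46·sin(28.9°) ≈ 11.34.
Since b sin A < a < b (11.34 < 22.03 < 23.46), two triangles exist.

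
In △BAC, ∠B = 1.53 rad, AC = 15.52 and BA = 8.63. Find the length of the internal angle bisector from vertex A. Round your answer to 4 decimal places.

9.6738

Law of sines: sin C = BA·sin B/AC ≈ 0.55559.
Since AC ≥ BA, only the acute value applies: ∠C ≈ 0.589 rad.
Then ∠A = π − ∠B − ∠C ≈ 1.023 rad.
Law of sines gives CB = AC·sin A/sin B ≈ 13.256.
The bisector from A has length 2·BA·AC·cos(∠A/2)/(BA+AC) ≈ 9.6738.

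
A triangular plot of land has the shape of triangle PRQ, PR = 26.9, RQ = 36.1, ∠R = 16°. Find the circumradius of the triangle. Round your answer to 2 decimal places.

By the law of cosines, QP² = PR² + RQ² − 2·PR·RQ·cos R = 159.88, so QP ≈ 12.644.
Area = ½·PR·RQ·sin R ≈ 133.83.
Circumradius = QP/(2 sin R) ≈ 22.936.

22.94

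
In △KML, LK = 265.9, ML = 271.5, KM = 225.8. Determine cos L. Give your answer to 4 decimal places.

0.6471

By the law of cosines, cos L = (ML² + LK² − KM²) / (2·ML·LK) ≈ 0.64709, so ∠L ≈ 49.68°.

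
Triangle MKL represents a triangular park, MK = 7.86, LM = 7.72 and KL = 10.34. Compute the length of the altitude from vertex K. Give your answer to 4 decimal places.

Semiperimeter s = (10.34 + 7.72 + 7.86)/2 = 12.96.
Heron's formula: area = √(12.96·2.62·5.24·5.1) ≈ 30.123.
The altitude from K has length 2·area/LM ≈ 7.804.

7.8040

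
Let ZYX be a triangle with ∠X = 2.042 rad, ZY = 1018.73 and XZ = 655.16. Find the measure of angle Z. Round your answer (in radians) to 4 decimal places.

Law of sines: sin Y = XZ·sin X/ZY ≈ 0.57303.
Since ZY ≥ XZ, only the acute value applies: ∠Y ≈ 0.610 rad.
Then ∠Z = π − ∠X − ∠Y ≈ 0.489 rad.

∠Z ≈ 0.4894 rad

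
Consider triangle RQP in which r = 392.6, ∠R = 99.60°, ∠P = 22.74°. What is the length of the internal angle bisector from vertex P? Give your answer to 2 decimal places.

355.23

The third angle is ∠Q = 180° − ∠P − ∠R = 57.66°.
Law of sines: q = r·sin Q/sin R ≈ 336.41.
Law of sines: p = r·sin P/sin R ≈ 153.91.
The bisector from P has length 2·r·q·cos(∠P/2)/(r+q) ≈ 355.23.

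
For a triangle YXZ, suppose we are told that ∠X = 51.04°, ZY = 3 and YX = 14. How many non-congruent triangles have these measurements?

0

YX·sin X = 14·sin(51.04°) ≈ 10.89.
Since ZY = 3 < 10.89 = YX sin X, no triangle exists.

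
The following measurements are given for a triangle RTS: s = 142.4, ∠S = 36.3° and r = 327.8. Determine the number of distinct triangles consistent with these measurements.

r·sin S = 327.8·sin(36.3°) ≈ 194.1.
Since s = 142.4 < 194.1 = r sin S, no triangle exists.

0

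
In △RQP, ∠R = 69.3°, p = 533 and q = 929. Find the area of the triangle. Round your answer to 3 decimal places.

Area = ½·q·p·sin R ≈ 2.316e+05.

area ≈ 231595.830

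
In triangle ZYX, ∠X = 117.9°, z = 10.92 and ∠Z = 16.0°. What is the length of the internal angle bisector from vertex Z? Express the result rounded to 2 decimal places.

31.14

The third angle is ∠Y = 180° − ∠X − ∠Z = 46.10°.
Law of sines: y = z·sin Y/sin Z ≈ 28.546.
Law of sines: x = z·sin X/sin Z ≈ 35.012.
The bisector from Z has length 2·y·x·cos(∠Z/2)/(y+x) ≈ 31.144.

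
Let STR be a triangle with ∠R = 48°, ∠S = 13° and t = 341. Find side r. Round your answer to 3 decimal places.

The third angle is ∠T = 180° − ∠R − ∠S = 119.00°.
Law of sines: r = t·sin R/sin T ≈ 289.74.

289.740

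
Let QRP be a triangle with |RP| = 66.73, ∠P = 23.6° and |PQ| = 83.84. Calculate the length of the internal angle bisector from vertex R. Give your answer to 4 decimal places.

By the law of cosines, |QR|² = |RP|² + |PQ|² − 2·|RP|·|PQ|·cos P = 1228.6, so |QR| ≈ 35.051.
Law of cosines again: cos R = (|QR|² + |RP|² − |PQ|²)/(2·|QR|·|RP|) ≈ -0.28809, so ∠R ≈ 106.74°.
The bisector from R has length 2·|QR|·|RP|·cos(∠R/2)/(|QR|+|RP|) ≈ 27.421.

t_R ≈ 27.4211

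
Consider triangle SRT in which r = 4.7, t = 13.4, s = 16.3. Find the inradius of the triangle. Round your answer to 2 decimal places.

1.58

Semiperimeter p = (16.3 + 4.7 + 13.4)/2 = 17.2.
Heron's formula: area = √(17.2·0.9·12.5·3.8) ≈ 27.116.
Inradius = area/p = 27.116/17.2 ≈ 1.5765.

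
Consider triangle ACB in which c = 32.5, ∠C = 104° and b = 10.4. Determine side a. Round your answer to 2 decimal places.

Law of sines: sin B = b·sin C/c ≈ 0.31049.
Since c ≥ b, only the acute value applies: ∠B ≈ 18.09°.
Then ∠A = 180° − ∠C − ∠B ≈ 57.91°.
Law of sines gives a = c·sin A/sin C ≈ 28.378.

28.38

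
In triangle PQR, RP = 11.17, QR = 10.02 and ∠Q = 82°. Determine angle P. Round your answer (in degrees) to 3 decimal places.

Law of sines: sin P = QR·sin Q/RP ≈ 0.88832.
Since RP ≥ QR, only the acute value applies: ∠P ≈ 62.66°.
Then ∠R = 180° − ∠Q − ∠P ≈ 35.34°.

∠P ≈ 62.662°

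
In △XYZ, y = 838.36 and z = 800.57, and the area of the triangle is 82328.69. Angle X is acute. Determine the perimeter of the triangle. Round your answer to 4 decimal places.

1844.9649

From area = ½·y·z·sin X, we get sin X = 2·area/(y·z) ≈ 0.24533.
Taking the acute solution, ∠X ≈ 0.248 rad.
Law of cosines then gives x ≈ 206.03.
Perimeter = 206.03 + 838.36 + 800.57 = 1845.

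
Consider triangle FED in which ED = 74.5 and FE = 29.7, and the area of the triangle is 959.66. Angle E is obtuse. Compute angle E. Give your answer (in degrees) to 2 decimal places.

From area = ½·FE·ED·sin E, we get sin E = 2·area/(FE·ED) ≈ 0.86743.
Taking the obtuse solution, ∠E ≈ 119.84°.

∠E ≈ 119.84°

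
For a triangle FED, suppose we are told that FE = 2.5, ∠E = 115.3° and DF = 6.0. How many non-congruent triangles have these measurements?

FE·sin E = 2.5·sin(115.3°) ≈ 2.26.
Since ∠E is not acute, a triangle exists only if DF > FE; here DF > FE, so there is exactly one triangle.

1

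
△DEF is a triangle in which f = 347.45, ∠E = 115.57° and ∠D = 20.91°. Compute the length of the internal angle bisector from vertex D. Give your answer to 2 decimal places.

The third angle is ∠F = 180° − ∠D − ∠E = 43.52°.
Law of sines: d = f·sin D/sin F ≈ 180.08.
Law of sines: e = f·sin E/sin F ≈ 455.15.
The bisector from D has length 2·e·f·cos(∠D/2)/(e+f) ≈ 387.53.

387.53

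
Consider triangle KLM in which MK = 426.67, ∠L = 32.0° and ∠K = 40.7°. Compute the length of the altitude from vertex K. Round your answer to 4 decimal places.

407.3678

The third angle is ∠M = 180° − ∠K − ∠L = 107.30°.
Law of sines: LM = MK·sin K/sin L ≈ 525.04.
Law of sines: KL = MK·sin M/sin L ≈ 768.74.
Area = ½·MK·LM·sin M ≈ 1.0694e+05.
The altitude from K has length 2·area/LM ≈ 407.37.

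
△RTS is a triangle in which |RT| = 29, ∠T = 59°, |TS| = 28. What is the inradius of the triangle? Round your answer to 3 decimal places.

By the law of cosines, |SR|² = |RT|² + |TS|² − 2·|RT|·|TS|·cos T = 788.58, so |SR| ≈ 28.082.
Area = ½·|RT|·|TS|·sin T ≈ 348.01.
Semiperimeter s = (28+28.082+29)/2 = 42.541.
Inradius = area/s = 348.01/42.541 ≈ 8.1806.

8.181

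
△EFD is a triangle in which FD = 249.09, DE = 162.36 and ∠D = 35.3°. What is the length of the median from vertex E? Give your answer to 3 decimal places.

94.158

By the law of cosines, EF² = FD² + DE² − 2·FD·DE·cos D = 22394, so EF ≈ 149.65.
Median from E: ½√(2·DE² + 2·EF² − FD²) ≈ 94.158.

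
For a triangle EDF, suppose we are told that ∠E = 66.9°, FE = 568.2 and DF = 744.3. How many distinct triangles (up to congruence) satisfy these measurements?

1

FE·sin E = 568.2·sin(66.9°) ≈ 522.6.
Since DF ≥ FE, exactly one triangle exists.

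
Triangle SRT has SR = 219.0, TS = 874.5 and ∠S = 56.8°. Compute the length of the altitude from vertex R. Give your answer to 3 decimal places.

By the law of cosines, RT² = TS² + SR² − 2·TS·SR·cos S = 6.0298e+05, so RT ≈ 776.52.
Area = ½·TS·SR·sin S ≈ 80127.
The altitude from R has length 2·area/TS ≈ 183.25.

183.251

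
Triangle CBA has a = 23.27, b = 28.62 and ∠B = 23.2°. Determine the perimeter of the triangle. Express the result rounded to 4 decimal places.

Law of sines: sin A = a·sin B/b ≈ 0.32030.
Since b ≥ a, only the acute value applies: ∠A ≈ 18.68°.
Then ∠C = 180° − ∠B − ∠A ≈ 138.12°.
Law of sines gives c = b·sin C/sin B ≈ 48.5.
Semiperimeter s = (48.5+28.62+23.27)/2 = 50.195.
Perimeter = 48.5 + 28.62 + 23.27 = 100.39.

perimeter ≈ 100.3905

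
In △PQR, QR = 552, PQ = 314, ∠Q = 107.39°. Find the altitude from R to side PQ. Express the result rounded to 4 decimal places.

By the law of cosines, RP² = PQ² + QR² − 2·PQ·QR·cos Q = 5.0691e+05, so RP ≈ 711.97.
Area = ½·PQ·QR·sin Q ≈ 82703.
The altitude from R has length 2·area/PQ ≈ 526.77.

h_R ≈ 526.7695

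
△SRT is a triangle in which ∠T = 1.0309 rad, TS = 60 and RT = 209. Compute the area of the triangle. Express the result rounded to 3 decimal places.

5378.168

Area = ½·RT·TS·sin T ≈ 5378.2.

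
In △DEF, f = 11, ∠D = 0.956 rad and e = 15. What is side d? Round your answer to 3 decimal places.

By the law of cosines, d² = e² + f² − 2·e·f·cos D = 155.66, so d ≈ 12.476.

12.476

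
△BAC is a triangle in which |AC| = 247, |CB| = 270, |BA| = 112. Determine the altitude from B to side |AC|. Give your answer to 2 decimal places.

Semiperimeter s = (247 + 270 + 112)/2 = 314.5.
Heron's formula: area = √(314.5·67.5·44.5·202.5) ≈ 13831.
The altitude from B has length 2·area/|AC| ≈ 111.99.

h_B ≈ 111.99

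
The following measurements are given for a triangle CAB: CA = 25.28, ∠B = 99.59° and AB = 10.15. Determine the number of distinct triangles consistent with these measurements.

AB·sin B = 10.15·sin(99.59°) ≈ 10.01.
Since ∠B is not acute, a triangle exists only if CA > AB; here CA > AB, so there is exactly one triangle.

1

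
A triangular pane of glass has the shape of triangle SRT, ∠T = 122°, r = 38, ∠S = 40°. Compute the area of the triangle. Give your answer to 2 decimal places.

1273.63

The third angle is ∠R = 180° − ∠T − ∠S = 18.00°.
Law of sines: s = r·sin S/sin R ≈ 79.044.
Law of sines: t = r·sin T/sin R ≈ 104.28.
Area = ½·r·s·sin T ≈ 1273.6.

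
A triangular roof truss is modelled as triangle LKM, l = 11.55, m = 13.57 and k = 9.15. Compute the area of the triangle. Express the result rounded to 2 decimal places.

52.19

Semiperimeter s = (11.55 + 9.15 + 13.57)/2 = 17.135.
Heron's formula: area = √(17.135·5.585·7.985·3.565) ≈ 52.194.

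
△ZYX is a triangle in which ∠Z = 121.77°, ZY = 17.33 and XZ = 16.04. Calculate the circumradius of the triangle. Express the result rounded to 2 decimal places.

17.15

By the law of cosines, YX² = XZ² + ZY² − 2·XZ·ZY·cos Z = 850.32, so YX ≈ 29.16.
Area = ½·XZ·ZY·sin Z ≈ 118.16.
Circumradius = YX/(2 sin Z) ≈ 17.15.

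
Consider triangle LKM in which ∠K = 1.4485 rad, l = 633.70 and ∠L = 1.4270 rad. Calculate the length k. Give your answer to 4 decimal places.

The third angle is ∠M = π − ∠L − ∠K = 0.2661 rad.
Law of sines: k = l·sin K/sin L ≈ 635.53.

635.5262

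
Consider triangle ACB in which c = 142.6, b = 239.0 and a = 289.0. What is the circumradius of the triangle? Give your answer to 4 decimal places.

R ≈ 145.0755

By the law of cosines, cos A = (c² + b² − a²) / (2·c·b) ≈ -0.08898, so ∠A ≈ 95.11°.
Circumradius = a/(2 sin A) ≈ 145.08.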